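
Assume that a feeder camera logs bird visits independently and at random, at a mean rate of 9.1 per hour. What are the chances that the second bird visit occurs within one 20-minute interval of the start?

Over the interval, μ = 9.1 × 1/3 ≈ 3.03333 (a 20-minute interval = 1/3 hours).
The second arrival falls in the interval iff at least 2 events occur there: P(S_2 ≤ t) = P(N ≥ 2) = 1 − P(N ≤ 1) ≈ 0.8058.

0.8058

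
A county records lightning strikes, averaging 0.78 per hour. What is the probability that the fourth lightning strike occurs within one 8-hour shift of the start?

Over the interval, μ = 0.78 × 8 = 6.24 (an 8-hour shift = 8 hours).
The fourth arrival falls in the interval iff at least 4 events occur there: P(S_4 ≤ t) = P(N ≥ 4) = 1 − P(N ≤ 3) ≈ 0.8690.

0.8690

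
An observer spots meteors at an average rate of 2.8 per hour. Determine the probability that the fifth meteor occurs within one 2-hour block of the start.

Over the interval, μ = 2.8 × 2 = 5.6 (a 2-hour block = 2 hours).
The fifth arrival falls in the interval iff at least 5 events occur there: P(S_5 ≤ t) = P(N ≥ 5) = 1 − P(N ≤ 4) ≈ 0.6578.

0.6578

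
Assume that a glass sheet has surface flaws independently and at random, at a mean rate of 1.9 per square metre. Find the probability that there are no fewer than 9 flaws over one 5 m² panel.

Over the interval, μ = 1.9 × 5 = 9.5 (a 5 m² panel = 5 square metres).
P(N ≥ 9) = 1 − P(N ≤ 8) = 1 − Σ_{j=0}^{8} e^(−μ) μ^j/j! ≈ 0.6082.

0.6082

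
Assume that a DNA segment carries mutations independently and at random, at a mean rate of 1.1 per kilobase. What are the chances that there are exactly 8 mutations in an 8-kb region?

0.1344

Over the interval, μ = 1.1 × 8 = 8.8 (an 8-kb region = 8 kilobases).
P(N = 8) = e^(−μ) μ^8/8! = e^(−8.8) · 8.8^8/40320 ≈ 0.1344.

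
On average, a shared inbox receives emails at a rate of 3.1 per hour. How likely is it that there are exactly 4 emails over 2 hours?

Over the interval, μ = 3.1 × 2 = 6.2 (2 hours).
P(N = 4) = e^(−μ) μ^4/4! = e^(−6.2) · 6.2^4/24 ≈ 0.1249.

0.1249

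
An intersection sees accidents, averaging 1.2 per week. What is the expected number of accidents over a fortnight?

E[N] = λt = 1.2 × 2 = 2.4 (a fortnight = 2 weeks).

2.4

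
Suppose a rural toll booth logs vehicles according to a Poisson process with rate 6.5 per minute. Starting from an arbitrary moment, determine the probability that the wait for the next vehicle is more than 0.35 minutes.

0.1028

The wait for the next event is exponential with rate λ = 6.5 per minute.
P(T > 0.35) = e^(−λt) = e^(−6.5 × 0.35) = e^(−2.275) ≈ 0.1028.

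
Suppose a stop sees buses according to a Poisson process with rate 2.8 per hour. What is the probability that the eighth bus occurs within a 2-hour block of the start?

Over the interval, μ = 2.8 × 2 = 5.6 (a 2-hour block = 2 hours).
The eighth arrival falls in the interval iff at least 8 events occur there: P(S_8 ≤ t) = P(N ≥ 8) = 1 − P(N ≤ 7) ≈ 0.2030.

0.2030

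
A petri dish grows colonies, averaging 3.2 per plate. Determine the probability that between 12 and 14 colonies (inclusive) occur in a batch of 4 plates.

Over the interval, μ = 3.2 × 4 = 12.8 (a batch of 4 plates = 4 plates).
P(12 ≤ N ≤ 14) = Σ_{j=12}^{14} e^(−12.8) · 12.8^j/j! ≈ 0.3216.

0.3216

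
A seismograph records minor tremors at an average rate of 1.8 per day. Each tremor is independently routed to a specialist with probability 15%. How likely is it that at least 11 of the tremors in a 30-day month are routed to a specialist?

0.1942

Thinning: the tremors that are routed to a specialist themselves form a Poisson process with rate 0.15 × 1.8 = 0.27 per day.
Over the interval, μ = 0.27 × 30 = 8.1 (a 30-day month = 30 days).
P(N ≥ 11) = 1 − P(N ≤ 10) ≈ 0.1942.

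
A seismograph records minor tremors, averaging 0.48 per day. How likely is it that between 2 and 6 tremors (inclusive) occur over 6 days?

0.7544

Over the interval, μ = 0.48 × 6 = 2.88 (6 days).
P(2 ≤ N ≤ 6) = Σ_{j=2}^{6} e^(−2.88) · 2.88^j/j! ≈ 0.7544.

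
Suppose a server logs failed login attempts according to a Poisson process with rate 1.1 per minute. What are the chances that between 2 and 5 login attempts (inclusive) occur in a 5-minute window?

Over the interval, μ = 1.1 × 5 = 5.5 (a 5-minute window = 5 minutes).
P(2 ≤ N ≤ 5) = Σ_{j=2}^{5} e^(−5.5) · 5.5^j/j! ≈ 0.5024.

0.5024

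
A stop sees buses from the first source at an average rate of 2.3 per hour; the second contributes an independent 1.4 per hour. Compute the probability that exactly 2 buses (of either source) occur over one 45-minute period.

Independent Poisson processes superpose: combined rate λ = 2.3 + 1.4 = 3.7 per hour.
Over the interval, μ = 3.7 × 0.75 = 2.775 (a 45-minute period = 0.75 hours).
P(N = 2) = e^(−2.775) · 2.775^2/2! ≈ 0.2401.

0.2401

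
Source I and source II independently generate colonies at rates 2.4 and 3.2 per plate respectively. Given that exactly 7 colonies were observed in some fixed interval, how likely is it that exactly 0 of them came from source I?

Given the total, each event is independently from source I with probability p = λ_I/(λ_I+λ_II) = 2.4/5.6 ≈ 0.4286.
So K ~ Binomial(7, 2.4/5.6): P(K = 0) = C(7,0) · (2.4/5.6)^0 · (3.2/5.6)^7 ≈ 0.0199.

0.0199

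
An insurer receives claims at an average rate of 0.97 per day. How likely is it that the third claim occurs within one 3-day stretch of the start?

Over the interval, μ = 0.97 × 3 = 2.91 (a 3-day stretch = 3 days).
The third arrival falls in the interval iff at least 3 events occur there: P(S_3 ≤ t) = P(N ≥ 3) = 1 − P(N ≤ 2) ≈ 0.5563.

0.5563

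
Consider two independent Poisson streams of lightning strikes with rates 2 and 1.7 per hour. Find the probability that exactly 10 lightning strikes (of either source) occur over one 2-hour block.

Independent Poisson processes superpose: combined rate λ = 2 + 1.7 = 3.7 per hour.
Over the interval, μ = 3.7 × 2 = 7.4 (a 2-hour block = 2 hours).
P(N = 10) = e^(−7.4) · 7.4^10/10! ≈ 0.0829.

0.0829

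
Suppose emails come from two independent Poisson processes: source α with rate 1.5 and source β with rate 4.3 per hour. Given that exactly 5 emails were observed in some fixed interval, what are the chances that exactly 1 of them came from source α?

0.3907

Given the total, each event is independently from source α with probability p = λ_α/(λ_α+λ_β) = 1.5/5.8 ≈ 0.2586.
So K ~ Binomial(5, 1.5/5.8): P(K = 1) = C(5,1) · (1.5/5.8)^1 · (4.3/5.8)^4 ≈ 0.3907.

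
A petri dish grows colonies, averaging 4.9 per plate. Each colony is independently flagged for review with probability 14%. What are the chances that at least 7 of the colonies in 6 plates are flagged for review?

Thinning: the colonies that are flagged for review themselves form a Poisson process with rate 0.14 × 4.9 = 0.686 per plate.
Over the interval, μ = 0.686 × 6 = 4.116 (6 plates).
P(N ≥ 7) = 1 − P(N ≤ 6) ≈ 0.1231.

0.1231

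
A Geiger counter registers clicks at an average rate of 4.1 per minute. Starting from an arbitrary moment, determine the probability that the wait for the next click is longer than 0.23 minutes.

The wait for the next event is exponential with rate λ = 4.1 per minute.
P(T > 0.23) = e^(−λt) = e^(−4.1 × 0.23) = e^(−0.943) ≈ 0.3895.

0.3895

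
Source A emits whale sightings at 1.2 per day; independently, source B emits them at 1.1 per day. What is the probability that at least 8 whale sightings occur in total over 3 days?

0.3864

Independent Poisson processes superpose: combined rate λ = 1.2 + 1.1 = 2.3 per day.
Over the interval, μ = 2.3 × 3 = 6.9 (3 days).
P(N ≥ 8) = 1 − P(N ≤ 7) ≈ 0.3864.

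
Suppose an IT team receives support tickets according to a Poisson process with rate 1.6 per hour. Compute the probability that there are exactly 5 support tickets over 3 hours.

0.1747

Over the interval, μ = 1.6 × 3 = 4.8 (3 hours).
P(N = 5) = e^(−μ) μ^5/5! = e^(−4.8) · 4.8^5/120 ≈ 0.1747.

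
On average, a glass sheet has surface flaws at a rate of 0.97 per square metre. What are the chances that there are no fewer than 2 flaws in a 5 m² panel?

0.9542

Over the interval, μ = 0.97 × 5 = 4.85 (a 5 m² panel = 5 square metres).
P(N ≥ 2) = 1 − P(N ≤ 1) = 1 − Σ_{j=0}^{1} e^(−μ) μ^j/j! ≈ 0.9542.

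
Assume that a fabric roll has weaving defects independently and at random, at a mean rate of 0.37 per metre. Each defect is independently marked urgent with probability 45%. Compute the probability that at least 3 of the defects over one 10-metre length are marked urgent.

Thinning: the defects that are marked urgent themselves form a Poisson process with rate 0.45 × 0.37 = 0.1665 per metre.
Over the interval, μ = 0.1665 × 10 = 1.665 (a 10-metre length = 10 metres).
P(N ≥ 3) = 1 − P(N ≤ 2) ≈ 0.2336.

0.2336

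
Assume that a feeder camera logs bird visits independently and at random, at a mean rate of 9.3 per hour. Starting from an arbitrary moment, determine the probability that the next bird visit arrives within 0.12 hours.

0.6724

Inter-arrival times are exponential with rate λ = 9.3 per hour.
P(T ≤ 0.12) = 1 − e^(−λt) = 1 − e^(−9.3 × 0.12) = 1 − e^(−1.116) ≈ 0.6724.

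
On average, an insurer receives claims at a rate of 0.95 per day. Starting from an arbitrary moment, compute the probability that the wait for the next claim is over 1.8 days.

0.1809

The wait for the next event is exponential with rate λ = 0.95 per day.
P(T > 1.8) = e^(−λt) = e^(−0.95 × 1.8) = e^(−1.71) ≈ 0.1809.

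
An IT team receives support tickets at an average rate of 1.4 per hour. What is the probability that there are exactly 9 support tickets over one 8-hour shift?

0.1045

Over the interval, μ = 1.4 × 8 = 11.2 (an 8-hour shift = 8 hours).
P(N = 9) = e^(−μ) μ^9/9! = e^(−11.2) · 11.2^9/362880 ≈ 0.1045.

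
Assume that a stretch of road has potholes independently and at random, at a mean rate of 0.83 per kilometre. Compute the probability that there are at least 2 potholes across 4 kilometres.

Over the interval, μ = 0.83 × 4 = 3.32 (4 kilometres).
P(N ≥ 2) = 1 − P(N ≤ 1) = 1 − Σ_{j=0}^{1} e^(−μ) μ^j/j! ≈ 0.8438.

0.8438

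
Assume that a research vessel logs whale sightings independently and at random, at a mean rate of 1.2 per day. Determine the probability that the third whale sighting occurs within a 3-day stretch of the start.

Over the interval, μ = 1.2 × 3 = 3.6 (a 3-day stretch = 3 days).
The third arrival falls in the interval iff at least 3 events occur there: P(S_3 ≤ t) = P(N ≥ 3) = 1 − P(N ≤ 2) ≈ 0.6973.

0.6973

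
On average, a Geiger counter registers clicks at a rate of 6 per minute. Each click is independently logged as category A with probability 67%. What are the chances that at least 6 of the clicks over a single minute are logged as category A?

0.2180

Thinning: the clicks that are logged as category A themselves form a Poisson process with rate 0.67 × 6 = 4.02 per minute.
So μ = 4.02.
P(N ≥ 6) = 1 − P(N ≤ 5) ≈ 0.2180.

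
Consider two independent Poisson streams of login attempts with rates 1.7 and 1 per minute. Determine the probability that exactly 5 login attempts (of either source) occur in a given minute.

Independent Poisson processes superpose: combined rate λ = 1.7 + 1 = 2.7 per minute.
So μ = 2.7.
P(N = 5) = e^(−2.7) · 2.7^5/5! ≈ 0.0804.

0.0804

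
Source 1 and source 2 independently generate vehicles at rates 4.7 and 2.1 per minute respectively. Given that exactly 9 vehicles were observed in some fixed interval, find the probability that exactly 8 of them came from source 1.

Given the total, each event is independently from source 1 with probability p = λ_1/(λ_1+λ_2) = 4.7/6.8 ≈ 0.6912.
So K ~ Binomial(9, 4.7/6.8): P(K = 8) = C(9,8) · (4.7/6.8)^8 · (2.1/6.8)^1 ≈ 0.1448.

0.1448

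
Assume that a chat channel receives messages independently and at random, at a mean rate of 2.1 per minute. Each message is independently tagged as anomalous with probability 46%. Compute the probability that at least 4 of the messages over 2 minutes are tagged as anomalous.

0.1308

Thinning: the messages that are tagged as anomalous themselves form a Poisson process with rate 0.46 × 2.1 = 0.966 per minute.
Over the interval, μ = 0.966 × 2 = 1.932 (2 minutes).
P(N ≥ 4) = 1 − P(N ≤ 3) ≈ 0.1308.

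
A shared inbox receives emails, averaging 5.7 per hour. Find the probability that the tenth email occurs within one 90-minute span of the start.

0.3535

Over the interval, μ = 5.7 × 1.5 = 8.55 (a 90-minute span = 1.5 hours).
The tenth arrival falls in the interval iff at least 10 events occur there: P(S_10 ≤ t) = P(N ≥ 10) = 1 − P(N ≤ 9) ≈ 0.3535.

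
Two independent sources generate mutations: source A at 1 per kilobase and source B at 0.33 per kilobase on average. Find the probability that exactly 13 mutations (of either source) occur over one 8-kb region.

0.0861

Independent Poisson processes superpose: combined rate λ = 1 + 0.33 = 1.33 per kilobase.
Over the interval, μ = 1.33 × 8 = 10.64 (an 8-kb region = 8 kilobases).
P(N = 13) = e^(−10.64) · 10.64^13/13! ≈ 0.0861.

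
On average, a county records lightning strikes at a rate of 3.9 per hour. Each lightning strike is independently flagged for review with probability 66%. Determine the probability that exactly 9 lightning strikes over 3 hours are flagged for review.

Thinning: the lightning strikes that are flagged for review themselves form a Poisson process with rate 0.66 × 3.9 = 2.574 per hour.
Over the interval, μ = 2.574 × 3 = 7.722 (3 hours).
P(N = 9) = e^(−7.722) · 7.722^9/9! ≈ 0.1192.

0.1192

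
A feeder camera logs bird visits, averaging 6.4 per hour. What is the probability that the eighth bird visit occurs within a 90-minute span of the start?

0.7416

Over the interval, μ = 6.4 × 1.5 = 9.6 (a 90-minute span = 1.5 hours).
The eighth arrival falls in the interval iff at least 8 events occur there: P(S_8 ≤ t) = P(N ≥ 8) = 1 − P(N ≤ 7) ≈ 0.7416.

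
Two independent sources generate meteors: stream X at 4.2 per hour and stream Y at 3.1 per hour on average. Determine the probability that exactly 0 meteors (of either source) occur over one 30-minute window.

Independent Poisson processes superpose: combined rate λ = 4.2 + 3.1 = 7.3 per hour.
Over the interval, μ = 7.3 × 0.5 = 3.65 (a 30-minute window = 0.5 hours).
P(N = 0) = e^(−3.65) · 3.65^0/0! ≈ 0.0260.

0.0260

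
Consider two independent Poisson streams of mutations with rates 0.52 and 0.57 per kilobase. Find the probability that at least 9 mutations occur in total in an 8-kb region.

0.5069

Independent Poisson processes superpose: combined rate λ = 0.52 + 0.57 = 1.09 per kilobase.
Over the interval, μ = 1.09 × 8 = 8.72 (an 8-kb region = 8 kilobases).
P(N ≥ 9) = 1 − P(N ≤ 8) ≈ 0.5069.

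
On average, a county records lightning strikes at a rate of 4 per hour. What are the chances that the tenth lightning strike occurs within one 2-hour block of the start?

Over the interval, μ = 4 × 2 = 8 (a 2-hour block = 2 hours).
The tenth arrival falls in the interval iff at least 10 events occur there: P(S_10 ≤ t) = P(N ≥ 10) = 1 − P(N ≤ 9) ≈ 0.2834.

0.2834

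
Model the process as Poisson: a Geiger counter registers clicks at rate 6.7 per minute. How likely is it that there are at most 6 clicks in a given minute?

With mean μ = 6.7 per minute,
P(N ≤ 6) = Σ_{j=0}^{6} e^(−μ) μ^j/j! ≈ 0.4953.

0.4953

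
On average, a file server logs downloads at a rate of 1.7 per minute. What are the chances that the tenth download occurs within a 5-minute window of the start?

Over the interval, μ = 1.7 × 5 = 8.5 (a 5-minute window = 5 minutes).
The tenth arrival falls in the interval iff at least 10 events occur there: P(S_10 ≤ t) = P(N ≥ 10) = 1 − P(N ≤ 9) ≈ 0.3470.

0.3470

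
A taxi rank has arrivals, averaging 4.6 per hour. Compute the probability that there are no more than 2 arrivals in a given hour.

With mean μ = 4.6 per hour,
P(N ≤ 2) = Σ_{j=0}^{2} e^(−μ) μ^j/j! ≈ 0.1626.

0.1626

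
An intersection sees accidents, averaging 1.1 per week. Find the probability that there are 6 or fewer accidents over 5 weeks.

Over the interval, μ = 1.1 × 5 = 5.5 (5 weeks).
P(N ≤ 6) = Σ_{j=0}^{6} e^(−μ) μ^j/j! ≈ 0.6860.

0.6860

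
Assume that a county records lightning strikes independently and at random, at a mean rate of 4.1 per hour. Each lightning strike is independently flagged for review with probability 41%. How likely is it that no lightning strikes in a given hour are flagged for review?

Thinning: the lightning strikes that are flagged for review themselves form a Poisson process with rate 0.41 × 4.1 = 1.681 per hour.
So μ = 1.681.
P(N = 0) = e^(−1.681) · 1.681^0/0! ≈ 0.1862.

0.1862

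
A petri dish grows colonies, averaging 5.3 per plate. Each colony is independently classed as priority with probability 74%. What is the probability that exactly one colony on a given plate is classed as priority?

0.0777

Thinning: the colonies that are classed as priority themselves form a Poisson process with rate 0.74 × 5.3 = 3.922 per plate.
So μ = 3.922.
P(N = 1) = e^(−3.922) · 3.922^1/1! ≈ 0.0777.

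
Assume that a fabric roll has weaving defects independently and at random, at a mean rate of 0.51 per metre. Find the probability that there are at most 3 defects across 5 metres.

Over the interval, μ = 0.51 × 5 = 2.55 (5 metres).
P(N ≤ 3) = Σ_{j=0}^{3} e^(−μ) μ^j/j! ≈ 0.7468.

0.7468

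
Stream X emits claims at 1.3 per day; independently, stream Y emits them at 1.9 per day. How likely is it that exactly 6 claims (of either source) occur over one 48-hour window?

0.1586

Independent Poisson processes superpose: combined rate λ = 1.3 + 1.9 = 3.2 per day.
Over the interval, μ = 3.2 × 2 = 6.4 (a 48-hour window = 2 days).
P(N = 6) = e^(−6.4) · 6.4^6/6! ≈ 0.1586.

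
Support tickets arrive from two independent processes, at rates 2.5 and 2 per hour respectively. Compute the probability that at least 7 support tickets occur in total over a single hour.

0.1689

Independent Poisson processes superpose: combined rate λ = 2.5 + 2 = 4.5 per hour.
So μ = 4.5.
P(N ≥ 7) = 1 − P(N ≤ 6) ≈ 0.1689.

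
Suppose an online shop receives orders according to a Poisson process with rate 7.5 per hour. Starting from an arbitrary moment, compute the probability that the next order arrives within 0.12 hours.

Inter-arrival times are exponential with rate λ = 7.5 per hour.
P(T ≤ 0.12) = 1 − e^(−λt) = 1 − e^(−7.5 × 0.12) = 1 − e^(−0.9) ≈ 0.5934.

0.5934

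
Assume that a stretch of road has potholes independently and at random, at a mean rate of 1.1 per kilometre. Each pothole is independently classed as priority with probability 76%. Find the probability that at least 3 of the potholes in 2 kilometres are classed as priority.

0.2354

Thinning: the potholes that are classed as priority themselves form a Poisson process with rate 0.76 × 1.1 = 0.836 per kilometre.
Over the interval, μ = 0.836 × 2 = 1.672 (2 kilometres).
P(N ≥ 3) = 1 − P(N ≤ 2) ≈ 0.2354.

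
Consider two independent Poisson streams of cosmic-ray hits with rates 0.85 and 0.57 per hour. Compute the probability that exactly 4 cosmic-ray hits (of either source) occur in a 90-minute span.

0.1019

Independent Poisson processes superpose: combined rate λ = 0.85 + 0.57 = 1.42 per hour.
Over the interval, μ = 1.42 × 1.5 = 2.13 (a 90-minute span = 1.5 hours).
P(N = 4) = e^(−2.13) · 2.13^4/4! ≈ 0.1019.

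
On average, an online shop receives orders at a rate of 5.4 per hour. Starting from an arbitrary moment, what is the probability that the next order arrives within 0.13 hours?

0.5044

Inter-arrival times are exponential with rate λ = 5.4 per hour.
P(T ≤ 0.13) = 1 − e^(−λt) = 1 − e^(−5.4 × 0.13) = 1 − e^(−0.702) ≈ 0.5044.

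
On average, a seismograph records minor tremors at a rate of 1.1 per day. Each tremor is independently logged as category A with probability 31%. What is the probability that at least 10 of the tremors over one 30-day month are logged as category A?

0.5705

Thinning: the tremors that are logged as category A themselves form a Poisson process with rate 0.31 × 1.1 = 0.341 per day.
Over the interval, μ = 0.341 × 30 = 10.23 (a 30-day month = 30 days).
P(N ≥ 10) = 1 − P(N ≤ 9) ≈ 0.5705.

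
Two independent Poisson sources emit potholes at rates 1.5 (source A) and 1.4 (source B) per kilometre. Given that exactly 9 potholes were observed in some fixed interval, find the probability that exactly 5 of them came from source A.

0.2534

Given the total, each event is independently from source A with probability p = λ_A/(λ_A+λ_B) = 1.5/2.9 ≈ 0.5172.
So K ~ Binomial(9, 1.5/2.9): P(K = 5) = C(9,5) · (1.5/2.9)^5 · (1.4/2.9)^4 ≈ 0.2534.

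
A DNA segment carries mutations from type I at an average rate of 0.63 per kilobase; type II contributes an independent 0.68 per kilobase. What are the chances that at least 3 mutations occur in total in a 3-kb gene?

Independent Poisson processes superpose: combined rate λ = 0.63 + 0.68 = 1.31 per kilobase.
Over the interval, μ = 1.31 × 3 = 3.93 (a 3-kb gene = 3 kilobases).
P(N ≥ 3) = 1 − P(N ≤ 2) ≈ 0.7515.

0.7515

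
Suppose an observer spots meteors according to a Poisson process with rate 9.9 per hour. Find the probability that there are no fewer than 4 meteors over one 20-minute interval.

0.4197

Over the interval, μ = 9.9 × 1/3 = 3.3 (a 20-minute interval = 1/3 hours).
P(N ≥ 4) = 1 − P(N ≤ 3) = 1 − Σ_{j=0}^{3} e^(−μ) μ^j/j! ≈ 0.4197.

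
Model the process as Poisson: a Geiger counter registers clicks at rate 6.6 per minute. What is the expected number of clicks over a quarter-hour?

E[N] = λt = 6.6 × 15 = 99 (a quarter-hour = 15 minutes).

99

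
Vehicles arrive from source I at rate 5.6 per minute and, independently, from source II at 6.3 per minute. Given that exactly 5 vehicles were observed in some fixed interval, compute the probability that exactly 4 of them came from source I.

Given the total, each event is independently from source I with probability p = λ_I/(λ_I+λ_II) = 5.6/11.9 ≈ 0.4706.
So K ~ Binomial(5, 5.6/11.9): P(K = 4) = C(5,4) · (5.6/11.9)^4 · (6.3/11.9)^1 ≈ 0.1298.

0.1298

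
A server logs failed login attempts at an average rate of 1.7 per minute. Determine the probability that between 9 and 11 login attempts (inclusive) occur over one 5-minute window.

0.3256

Over the interval, μ = 1.7 × 5 = 8.5 (a 5-minute window = 5 minutes).
P(9 ≤ N ≤ 11) = Σ_{j=9}^{11} e^(−8.5) · 8.5^j/j! ≈ 0.3256.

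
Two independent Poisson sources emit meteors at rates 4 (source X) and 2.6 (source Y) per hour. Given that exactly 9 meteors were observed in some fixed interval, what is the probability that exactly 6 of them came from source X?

0.2545

Given the total, each event is independently from source X with probability p = λ_X/(λ_X+λ_Y) = 4/6.6 ≈ 0.6061.
So K ~ Binomial(9, 4/6.6): P(K = 6) = C(9,6) · (4/6.6)^6 · (2.6/6.6)^3 ≈ 0.2545.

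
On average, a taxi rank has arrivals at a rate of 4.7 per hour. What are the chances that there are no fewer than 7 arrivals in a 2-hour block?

Over the interval, μ = 4.7 × 2 = 9.4 (a 2-hour block = 2 hours).
P(N ≥ 7) = 1 − P(N ≤ 6) = 1 − Σ_{j=0}^{6} e^(−μ) μ^j/j! ≈ 0.8273.

0.8273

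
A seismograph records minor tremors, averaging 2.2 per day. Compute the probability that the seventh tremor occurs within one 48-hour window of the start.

Over the interval, μ = 2.2 × 2 = 4.4 (a 48-hour window = 2 days).
The seventh arrival falls in the interval iff at least 7 events occur there: P(S_7 ≤ t) = P(N ≥ 7) = 1 − P(N ≤ 6) ≈ 0.1564.

0.1564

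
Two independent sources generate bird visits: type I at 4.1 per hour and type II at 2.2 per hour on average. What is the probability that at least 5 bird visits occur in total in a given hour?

Independent Poisson processes superpose: combined rate λ = 4.1 + 2.2 = 6.3 per hour.
So μ = 6.3.
P(N ≥ 5) = 1 − P(N ≤ 4) ≈ 0.7531.

0.7531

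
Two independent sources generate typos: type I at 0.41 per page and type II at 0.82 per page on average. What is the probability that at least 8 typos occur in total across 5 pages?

0.2769

Independent Poisson processes superpose: combined rate λ = 0.41 + 0.82 = 1.23 per page.
Over the interval, μ = 1.23 × 5 = 6.15 (5 pages).
P(N ≥ 8) = 1 − P(N ≤ 7) ≈ 0.2769.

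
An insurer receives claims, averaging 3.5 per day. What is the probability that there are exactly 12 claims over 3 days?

Over the interval, μ = 3.5 × 3 = 10.5 (3 days).
P(N = 12) = e^(−μ) μ^12/12! = e^(−10.5) · 10.5^12/479001600 ≈ 0.1032.

0.1032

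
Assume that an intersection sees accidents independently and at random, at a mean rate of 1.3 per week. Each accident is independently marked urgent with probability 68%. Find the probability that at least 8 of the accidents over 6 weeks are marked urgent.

Thinning: the accidents that are marked urgent themselves form a Poisson process with rate 0.68 × 1.3 = 0.884 per week.
Over the interval, μ = 0.884 × 6 = 5.304 (6 weeks).
P(N ≥ 8) = 1 − P(N ≤ 7) ≈ 0.1670.

0.1670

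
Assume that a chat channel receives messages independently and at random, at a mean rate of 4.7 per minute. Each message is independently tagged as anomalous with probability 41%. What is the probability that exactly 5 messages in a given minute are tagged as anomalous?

Thinning: the messages that are tagged as anomalous themselves form a Poisson process with rate 0.41 × 4.7 = 1.927 per minute.
So μ = 1.927.
P(N = 5) = e^(−1.927) · 1.927^5/5! ≈ 0.0322.

0.0322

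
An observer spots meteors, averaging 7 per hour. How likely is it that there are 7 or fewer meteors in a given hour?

0.5987

With mean μ = 7 per hour,
P(N ≤ 7) = Σ_{j=0}^{7} e^(−μ) μ^j/j! ≈ 0.5987.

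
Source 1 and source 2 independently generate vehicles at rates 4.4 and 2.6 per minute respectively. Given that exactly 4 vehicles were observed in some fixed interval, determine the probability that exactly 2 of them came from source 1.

Given the total, each event is independently from source 1 with probability p = λ_1/(λ_1+λ_2) = 4.4/7 ≈ 0.6286.
So K ~ Binomial(4, 4.4/7): P(K = 2) = C(4,2) · (4.4/7)^2 · (2.6/7)^2 ≈ 0.3270.

0.3270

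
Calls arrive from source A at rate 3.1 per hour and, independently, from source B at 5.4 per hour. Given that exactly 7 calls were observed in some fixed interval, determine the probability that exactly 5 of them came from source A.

Given the total, each event is independently from source A with probability p = λ_A/(λ_A+λ_B) = 3.1/8.5 ≈ 0.3647.
So K ~ Binomial(7, 3.1/8.5): P(K = 5) = C(7,5) · (3.1/8.5)^5 · (5.4/8.5)^2 ≈ 0.0547.

0.0547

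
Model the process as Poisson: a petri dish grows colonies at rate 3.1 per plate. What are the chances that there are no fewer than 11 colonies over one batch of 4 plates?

Over the interval, μ = 3.1 × 4 = 12.4 (a batch of 4 plates = 4 plates).
P(N ≥ 11) = 1 − P(N ≤ 10) = 1 − Σ_{j=0}^{10} e^(−μ) μ^j/j! ≈ 0.6933.

0.6933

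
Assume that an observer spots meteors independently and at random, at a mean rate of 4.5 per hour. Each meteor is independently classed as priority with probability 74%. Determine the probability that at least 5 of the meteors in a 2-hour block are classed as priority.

0.7937

Thinning: the meteors that are classed as priority themselves form a Poisson process with rate 0.74 × 4.5 = 3.33 per hour.
Over the interval, μ = 3.33 × 2 = 6.66 (a 2-hour block = 2 hours).
P(N ≥ 5) = 1 − P(N ≤ 4) ≈ 0.7937.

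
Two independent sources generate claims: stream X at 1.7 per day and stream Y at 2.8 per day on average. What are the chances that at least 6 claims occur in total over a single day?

Independent Poisson processes superpose: combined rate λ = 1.7 + 2.8 = 4.5 per day.
So μ = 4.5.
P(N ≥ 6) = 1 − P(N ≤ 5) ≈ 0.2971.

0.2971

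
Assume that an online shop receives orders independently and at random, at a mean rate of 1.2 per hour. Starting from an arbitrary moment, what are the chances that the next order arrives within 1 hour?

Inter-arrival times are exponential with rate λ = 1.2 per hour.
P(T ≤ 1) = 1 − e^(−λt) = 1 − e^(−1.2 × 1) = 1 − e^(−1.2) ≈ 0.6988.

0.6988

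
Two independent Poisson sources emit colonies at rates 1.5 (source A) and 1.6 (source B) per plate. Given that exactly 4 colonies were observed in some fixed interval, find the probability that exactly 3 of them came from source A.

Given the total, each event is independently from source A with probability p = λ_A/(λ_A+λ_B) = 1.5/3.1 ≈ 0.4839.
So K ~ Binomial(4, 1.5/3.1): P(K = 3) = C(4,3) · (1.5/3.1)^3 · (1.6/3.1)^1 ≈ 0.2339.

0.2339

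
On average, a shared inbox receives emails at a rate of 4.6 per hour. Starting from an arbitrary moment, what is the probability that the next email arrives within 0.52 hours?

Inter-arrival times are exponential with rate λ = 4.6 per hour.
P(T ≤ 0.52) = 1 − e^(−λt) = 1 − e^(−4.6 × 0.52) = 1 − e^(−2.392) ≈ 0.9086.

0.9086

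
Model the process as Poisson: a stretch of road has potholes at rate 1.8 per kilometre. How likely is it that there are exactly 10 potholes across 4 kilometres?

0.0770

Over the interval, μ = 1.8 × 4 = 7.2 (4 kilometres).
P(N = 10) = e^(−μ) μ^10/10! = e^(−7.2) · 7.2^10/3628800 ≈ 0.0770.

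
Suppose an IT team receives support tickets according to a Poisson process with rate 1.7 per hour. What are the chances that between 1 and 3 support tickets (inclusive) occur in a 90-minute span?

Over the interval, μ = 1.7 × 1.5 = 2.55 (a 90-minute span = 1.5 hours).
P(1 ≤ N ≤ 3) = Σ_{j=1}^{3} e^(−2.55) · 2.55^j/j! ≈ 0.6688.

0.6688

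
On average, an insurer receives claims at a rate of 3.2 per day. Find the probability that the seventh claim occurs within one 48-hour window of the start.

Over the interval, μ = 3.2 × 2 = 6.4 (a 48-hour window = 2 days).
The seventh arrival falls in the interval iff at least 7 events occur there: P(S_7 ≤ t) = P(N ≥ 7) = 1 − P(N ≤ 6) ≈ 0.4577.

0.4577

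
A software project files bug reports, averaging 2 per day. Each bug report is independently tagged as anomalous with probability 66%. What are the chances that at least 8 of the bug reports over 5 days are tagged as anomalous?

Thinning: the bug reports that are tagged as anomalous themselves form a Poisson process with rate 0.66 × 2 = 1.32 per day.
Over the interval, μ = 1.32 × 5 = 6.6 (5 days).
P(N ≥ 8) = 1 − P(N ≤ 7) ≈ 0.3419.

0.3419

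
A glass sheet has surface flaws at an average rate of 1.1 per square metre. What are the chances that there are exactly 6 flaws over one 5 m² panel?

Over the interval, μ = 1.1 × 5 = 5.5 (a 5 m² panel = 5 square metres).
P(N = 6) = e^(−μ) μ^6/6! = e^(−5.5) · 5.5^6/720 ≈ 0.1571.

0.1571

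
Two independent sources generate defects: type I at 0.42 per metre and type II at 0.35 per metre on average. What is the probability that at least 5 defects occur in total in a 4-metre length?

Independent Poisson processes superpose: combined rate λ = 0.42 + 0.35 = 0.77 per metre.
Over the interval, μ = 0.77 × 4 = 3.08 (a 4-metre length = 4 metres).
P(N ≥ 5) = 1 − P(N ≤ 4) ≈ 0.1984.

0.1984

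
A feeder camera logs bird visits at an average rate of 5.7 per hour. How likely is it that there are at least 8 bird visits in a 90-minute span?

Over the interval, μ = 5.7 × 1.5 = 8.55 (a 90-minute span = 1.5 hours).
P(N ≥ 8) = 1 − P(N ≤ 7) = 1 − Σ_{j=0}^{7} e^(−μ) μ^j/j! ≈ 0.6208.

0.6208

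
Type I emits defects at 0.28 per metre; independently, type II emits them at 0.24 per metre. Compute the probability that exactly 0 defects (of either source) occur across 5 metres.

0.0743

Independent Poisson processes superpose: combined rate λ = 0.28 + 0.24 = 0.52 per metre.
Over the interval, μ = 0.52 × 5 = 2.6 (5 metres).
P(N = 0) = e^(−2.6) · 2.6^0/0! ≈ 0.0743.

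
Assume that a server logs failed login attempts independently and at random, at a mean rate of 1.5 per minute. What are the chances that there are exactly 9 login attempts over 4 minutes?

0.0688

Over the interval, μ = 1.5 × 4 = 6 (4 minutes).
P(N = 9) = e^(−μ) μ^9/9! = e^(−6) · 6^9/362880 ≈ 0.0688.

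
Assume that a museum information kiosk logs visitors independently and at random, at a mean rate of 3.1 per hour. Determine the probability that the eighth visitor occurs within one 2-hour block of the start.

Over the interval, μ = 3.1 × 2 = 6.2 (a 2-hour block = 2 hours).
The eighth arrival falls in the interval iff at least 8 events occur there: P(S_8 ≤ t) = P(N ≥ 8) = 1 − P(N ≤ 7) ≈ 0.2840.

0.2840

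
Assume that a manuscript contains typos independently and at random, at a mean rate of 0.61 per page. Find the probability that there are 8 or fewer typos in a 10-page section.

0.8367

Over the interval, μ = 0.61 × 10 = 6.1 (a 10-page section = 10 pages).
P(N ≤ 8) = Σ_{j=0}^{8} e^(−μ) μ^j/j! ≈ 0.8367.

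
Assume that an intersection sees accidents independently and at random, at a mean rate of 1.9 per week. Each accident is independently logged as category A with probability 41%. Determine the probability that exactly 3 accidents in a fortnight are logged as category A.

Thinning: the accidents that are logged as category A themselves form a Poisson process with rate 0.41 × 1.9 = 0.779 per week.
Over the interval, μ = 0.779 × 2 = 1.558 (a fortnight = 2 weeks).
P(N = 3) = e^(−1.558) · 1.558^3/3! ≈ 0.1327.

0.1327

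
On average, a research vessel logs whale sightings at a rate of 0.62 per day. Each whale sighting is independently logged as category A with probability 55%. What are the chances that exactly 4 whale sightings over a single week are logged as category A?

Thinning: the whale sightings that are logged as category A themselves form a Poisson process with rate 0.55 × 0.62 = 0.341 per day.
Over the interval, μ = 0.341 × 7 = 2.387 (a week = 7 days).
P(N = 4) = e^(−2.387) · 2.387^4/4! ≈ 0.1243.

0.1243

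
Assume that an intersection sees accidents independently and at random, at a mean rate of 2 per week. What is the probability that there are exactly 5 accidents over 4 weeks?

Over the interval, μ = 2 × 4 = 8 (4 weeks).
P(N = 5) = e^(−μ) μ^5/5! = e^(−8) · 8^5/120 ≈ 0.0916.

0.0916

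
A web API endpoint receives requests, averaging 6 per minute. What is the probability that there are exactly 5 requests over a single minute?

With mean μ = 6 per minute,
P(N = 5) = e^(−μ) μ^5/5! = e^(−6) · 6^5/120 ≈ 0.1606.

0.1606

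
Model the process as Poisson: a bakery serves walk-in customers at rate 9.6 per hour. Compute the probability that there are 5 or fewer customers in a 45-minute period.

0.2759

Over the interval, μ = 9.6 × 0.75 = 7.2 (a 45-minute period = 0.75 hours).
P(N ≤ 5) = Σ_{j=0}^{5} e^(−μ) μ^j/j! ≈ 0.2759.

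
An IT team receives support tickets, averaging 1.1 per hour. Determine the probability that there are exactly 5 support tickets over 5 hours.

0.1714

Over the interval, μ = 1.1 × 5 = 5.5 (5 hours).
P(N = 5) = e^(−μ) μ^5/5! = e^(−5.5) · 5.5^5/120 ≈ 0.1714.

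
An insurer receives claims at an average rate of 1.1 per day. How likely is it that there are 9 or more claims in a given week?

Over the interval, μ = 1.1 × 7 = 7.7 (a week = 7 days).
P(N ≥ 9) = 1 − P(N ≤ 8) = 1 − Σ_{j=0}^{8} e^(−μ) μ^j/j! ≈ 0.3657.

0.3657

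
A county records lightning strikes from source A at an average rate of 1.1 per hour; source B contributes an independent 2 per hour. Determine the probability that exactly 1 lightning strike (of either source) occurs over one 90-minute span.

0.0445

Independent Poisson processes superpose: combined rate λ = 1.1 + 2 = 3.1 per hour.
Over the interval, μ = 3.1 × 1.5 = 4.65 (a 90-minute span = 1.5 hours).
P(N = 1) = e^(−4.65) · 4.65^1/1! ≈ 0.0445.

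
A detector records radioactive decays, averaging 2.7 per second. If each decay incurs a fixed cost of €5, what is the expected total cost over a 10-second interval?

€135

E[N] = 2.7 × 10 = 27 (a 10-second interval = 10 seconds); E[cost] = 27 × €5 = €135.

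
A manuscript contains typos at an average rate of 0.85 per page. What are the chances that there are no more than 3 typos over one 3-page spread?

0.7468

Over the interval, μ = 0.85 × 3 = 2.55 (a 3-page spread = 3 pages).
P(N ≤ 3) = Σ_{j=0}^{3} e^(−μ) μ^j/j! ≈ 0.7468.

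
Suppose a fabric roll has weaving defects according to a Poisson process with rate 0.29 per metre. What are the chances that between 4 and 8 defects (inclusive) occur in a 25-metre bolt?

0.6263

Over the interval, μ = 0.29 × 25 = 7.25 (a 25-metre bolt = 25 metres).
P(4 ≤ N ≤ 8) = Σ_{j=4}^{8} e^(−7.25) · 7.25^j/j! ≈ 0.6263.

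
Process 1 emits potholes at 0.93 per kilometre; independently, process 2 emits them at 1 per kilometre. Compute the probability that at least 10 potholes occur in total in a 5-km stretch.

Independent Poisson processes superpose: combined rate λ = 0.93 + 1 = 1.93 per kilometre.
Over the interval, μ = 1.93 × 5 = 9.65 (a 5-km stretch = 5 kilometres).
P(N ≥ 10) = 1 − P(N ≤ 9) ≈ 0.4976.

0.4976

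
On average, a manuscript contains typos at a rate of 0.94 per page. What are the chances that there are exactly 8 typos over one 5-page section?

0.0537

Over the interval, μ = 0.94 × 5 = 4.7 (a 5-page section = 5 pages).
P(N = 8) = e^(−μ) μ^8/8! = e^(−4.7) · 4.7^8/40320 ≈ 0.0537.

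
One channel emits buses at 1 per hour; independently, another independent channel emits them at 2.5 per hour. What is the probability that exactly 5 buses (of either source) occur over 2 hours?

0.1277

Independent Poisson processes superpose: combined rate λ = 1 + 2.5 = 3.5 per hour.
Over the interval, μ = 3.5 × 2 = 7 (2 hours).
P(N = 5) = e^(−7) · 7^5/5! ≈ 0.1277.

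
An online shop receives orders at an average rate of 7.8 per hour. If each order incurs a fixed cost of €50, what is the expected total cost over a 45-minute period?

E[N] = 7.8 × 0.75 = 5.85 (a 45-minute period = 0.75 hours); E[cost] = 5.85 × €50 = €292.5.

€292.5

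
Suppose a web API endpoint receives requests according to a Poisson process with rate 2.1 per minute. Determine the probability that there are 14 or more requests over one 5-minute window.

0.1747

Over the interval, μ = 2.1 × 5 = 10.5 (a 5-minute window = 5 minutes).
P(N ≥ 14) = 1 − P(N ≤ 13) = 1 − Σ_{j=0}^{13} e^(−μ) μ^j/j! ≈ 0.1747.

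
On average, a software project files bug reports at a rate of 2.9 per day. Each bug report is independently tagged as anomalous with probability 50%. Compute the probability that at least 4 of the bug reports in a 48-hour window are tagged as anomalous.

0.3304

Thinning: the bug reports that are tagged as anomalous themselves form a Poisson process with rate 0.5 × 2.9 = 1.45 per day.
Over the interval, μ = 1.45 × 2 = 2.9 (a 48-hour window = 2 days).
P(N ≥ 4) = 1 − P(N ≤ 3) ≈ 0.3304.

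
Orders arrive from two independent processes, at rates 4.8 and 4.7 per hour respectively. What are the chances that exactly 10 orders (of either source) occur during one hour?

0.1235

Independent Poisson processes superpose: combined rate λ = 4.8 + 4.7 = 9.5 per hour.
So μ = 9.5.
P(N = 10) = e^(−9.5) · 9.5^10/10! ≈ 0.1235.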